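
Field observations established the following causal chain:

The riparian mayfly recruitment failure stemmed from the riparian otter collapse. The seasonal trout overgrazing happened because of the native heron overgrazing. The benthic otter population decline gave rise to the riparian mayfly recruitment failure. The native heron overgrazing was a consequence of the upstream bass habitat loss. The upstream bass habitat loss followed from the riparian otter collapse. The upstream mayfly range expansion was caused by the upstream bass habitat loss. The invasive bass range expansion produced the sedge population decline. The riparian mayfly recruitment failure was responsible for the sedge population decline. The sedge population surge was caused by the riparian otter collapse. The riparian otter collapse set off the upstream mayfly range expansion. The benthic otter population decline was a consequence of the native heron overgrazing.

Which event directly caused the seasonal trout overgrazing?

the native heron overgrazing

Upstream contributors include the riparian otter collapse, the upstream bass habitat loss, but only the native heron overgrazing feeds directly into the seasonal trout overgrazing.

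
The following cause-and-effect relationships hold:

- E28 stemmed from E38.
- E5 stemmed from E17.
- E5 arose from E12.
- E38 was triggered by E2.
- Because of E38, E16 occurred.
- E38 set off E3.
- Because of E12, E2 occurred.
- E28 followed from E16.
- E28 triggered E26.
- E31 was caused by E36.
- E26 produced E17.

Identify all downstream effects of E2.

Direct effects: E38.
2 steps out: E3, E16, E28.
3 steps out: E26.
4 steps out: E17.
5 steps out: E5.
Not reachable from it: E36, E31, E12.

E16, E17, E26, E28, E3, E38, E5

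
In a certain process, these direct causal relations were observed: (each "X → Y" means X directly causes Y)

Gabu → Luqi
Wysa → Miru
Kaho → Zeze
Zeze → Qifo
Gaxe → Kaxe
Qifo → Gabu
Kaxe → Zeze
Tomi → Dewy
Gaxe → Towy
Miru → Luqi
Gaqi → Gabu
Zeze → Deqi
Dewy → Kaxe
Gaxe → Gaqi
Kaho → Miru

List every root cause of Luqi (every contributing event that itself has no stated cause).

Tracing upstream from Luqi: Luqi ← Gabu ← Qifo ← Zeze ← Kaxe ← Dewy ← Tomi.
A separate upstream branch: Luqi ← Gabu ← Gaqi ← Gaxe.
A separate upstream branch: Luqi ← Miru ← Wysa.
A separate upstream branch: Luqi ← Miru ← Kaho.
Each of those chain origins has no stated cause.

Gaxe, Kaho, Tomi, Wysa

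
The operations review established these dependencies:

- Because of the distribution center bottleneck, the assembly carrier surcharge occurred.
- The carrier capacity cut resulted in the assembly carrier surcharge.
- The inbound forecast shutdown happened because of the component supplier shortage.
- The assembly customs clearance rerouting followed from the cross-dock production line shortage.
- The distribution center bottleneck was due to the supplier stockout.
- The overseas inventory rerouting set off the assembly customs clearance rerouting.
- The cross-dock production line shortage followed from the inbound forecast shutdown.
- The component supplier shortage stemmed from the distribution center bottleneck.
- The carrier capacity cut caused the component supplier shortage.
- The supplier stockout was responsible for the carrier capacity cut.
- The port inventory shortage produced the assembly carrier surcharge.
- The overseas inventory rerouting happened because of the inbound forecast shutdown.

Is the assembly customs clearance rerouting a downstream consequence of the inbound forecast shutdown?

Yes

There is a causal chain: the inbound forecast shutdown → the cross-dock production line shortage → the assembly customs clearance rerouting.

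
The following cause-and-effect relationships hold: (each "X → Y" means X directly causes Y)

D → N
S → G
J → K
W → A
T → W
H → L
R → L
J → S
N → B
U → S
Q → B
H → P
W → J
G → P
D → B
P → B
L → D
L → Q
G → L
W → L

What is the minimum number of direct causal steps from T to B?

Shortest chain: T → W → L → D → B.

4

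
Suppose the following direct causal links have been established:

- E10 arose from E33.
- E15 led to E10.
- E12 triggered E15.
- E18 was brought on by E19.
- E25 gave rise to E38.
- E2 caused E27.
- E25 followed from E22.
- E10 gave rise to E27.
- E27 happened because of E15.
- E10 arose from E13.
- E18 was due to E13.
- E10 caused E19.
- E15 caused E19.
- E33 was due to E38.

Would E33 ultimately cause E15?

E33 leads to E10, E19, E18, E27; E15 is not among them.

No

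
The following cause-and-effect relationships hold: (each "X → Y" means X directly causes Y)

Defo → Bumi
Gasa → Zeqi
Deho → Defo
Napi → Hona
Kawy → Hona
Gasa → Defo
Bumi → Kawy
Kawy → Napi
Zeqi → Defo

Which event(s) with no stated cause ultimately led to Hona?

Tracing upstream from Hona: Hona ← Kawy ← Bumi ← Defo ← Gasa.
A separate upstream branch: Hona ← Kawy ← Bumi ← Defo ← Deho.
Each of those chain origins has no stated cause.

Deho, Gasa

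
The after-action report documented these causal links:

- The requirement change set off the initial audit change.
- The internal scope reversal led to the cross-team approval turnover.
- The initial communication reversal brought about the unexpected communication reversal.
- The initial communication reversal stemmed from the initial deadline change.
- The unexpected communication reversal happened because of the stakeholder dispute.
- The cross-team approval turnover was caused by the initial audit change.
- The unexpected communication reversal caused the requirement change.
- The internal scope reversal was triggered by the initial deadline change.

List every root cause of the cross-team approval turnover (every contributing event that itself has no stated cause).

Tracing upstream from the cross-team approval turnover: the cross-team approval turnover ← the internal scope reversal ← the initial deadline change.
A separate upstream branch: the cross-team approval turnover ← the initial audit change ← the requirement change ← the unexpected communication reversal ← the stakeholder dispute.
Each of those chain origins has no stated cause.

the initial deadline change, the stakeholder dispute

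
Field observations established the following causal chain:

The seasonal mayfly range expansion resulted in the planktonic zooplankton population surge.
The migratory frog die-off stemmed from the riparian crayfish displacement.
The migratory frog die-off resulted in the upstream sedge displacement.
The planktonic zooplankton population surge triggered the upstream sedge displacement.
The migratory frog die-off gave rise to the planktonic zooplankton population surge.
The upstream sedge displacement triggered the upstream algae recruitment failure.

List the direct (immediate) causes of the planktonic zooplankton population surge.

the migratory frog die-off, the seasonal mayfly range expansion

Upstream contributors include the riparian crayfish displacement, but only the migratory frog die-off, the seasonal mayfly range expansion feed directly into the planktonic zooplankton population surge.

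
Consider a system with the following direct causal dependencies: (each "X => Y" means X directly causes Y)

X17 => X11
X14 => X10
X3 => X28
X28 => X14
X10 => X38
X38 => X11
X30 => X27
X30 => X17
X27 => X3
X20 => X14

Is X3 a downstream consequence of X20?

No

X20 leads to X14, X10, X38, X11; X3 is not among them.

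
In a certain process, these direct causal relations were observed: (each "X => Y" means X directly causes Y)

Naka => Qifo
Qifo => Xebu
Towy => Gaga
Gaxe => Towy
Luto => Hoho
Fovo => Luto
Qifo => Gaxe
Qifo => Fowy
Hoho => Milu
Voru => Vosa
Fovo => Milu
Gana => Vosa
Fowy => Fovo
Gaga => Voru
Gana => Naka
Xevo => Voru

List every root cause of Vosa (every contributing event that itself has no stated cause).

Gana, Xevo

Tracing upstream from Vosa: Vosa ← Gana.
A separate upstream branch: Vosa ← Voru ← Xevo.
Each of those chain origins has no stated cause.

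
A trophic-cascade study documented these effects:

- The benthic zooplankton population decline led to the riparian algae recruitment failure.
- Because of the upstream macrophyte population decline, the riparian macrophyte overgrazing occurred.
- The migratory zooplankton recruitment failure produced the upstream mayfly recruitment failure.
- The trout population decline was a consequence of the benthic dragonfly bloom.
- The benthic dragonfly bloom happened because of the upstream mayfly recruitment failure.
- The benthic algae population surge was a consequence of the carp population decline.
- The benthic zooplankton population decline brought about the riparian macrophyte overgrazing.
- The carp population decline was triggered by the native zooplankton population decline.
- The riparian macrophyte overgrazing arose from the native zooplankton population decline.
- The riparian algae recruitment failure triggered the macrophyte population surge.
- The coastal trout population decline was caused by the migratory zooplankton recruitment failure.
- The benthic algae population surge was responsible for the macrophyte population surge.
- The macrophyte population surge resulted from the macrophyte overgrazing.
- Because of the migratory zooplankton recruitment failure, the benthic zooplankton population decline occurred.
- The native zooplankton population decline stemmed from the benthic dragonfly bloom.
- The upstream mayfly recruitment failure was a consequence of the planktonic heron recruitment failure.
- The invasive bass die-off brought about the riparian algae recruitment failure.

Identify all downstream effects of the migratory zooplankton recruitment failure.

the benthic algae population surge, the benthic dragonfly bloom, the benthic zooplankton population decline, the carp population decline, the coastal trout population decline, the macrophyte population surge, the native zooplankton population decline, the riparian algae recruitment failure, the riparian macrophyte overgrazing, the trout population decline, the upstream mayfly recruitment failure

Direct effects: the coastal trout population decline, the upstream mayfly recruitment failure, the benthic zooplankton population decline.
2 steps out: the benthic dragonfly bloom, the riparian macrophyte overgrazing, the riparian algae recruitment failure.
3 steps out: the native zooplankton population decline, the trout population decline, the macrophyte population surge.
4 steps out: the carp population decline.
5 steps out: the benthic algae population surge.
Not reachable from it: the planktonic heron recruitment failure, the macrophyte overgrazing, the upstream macrophyte population decline, the invasive bass die-off.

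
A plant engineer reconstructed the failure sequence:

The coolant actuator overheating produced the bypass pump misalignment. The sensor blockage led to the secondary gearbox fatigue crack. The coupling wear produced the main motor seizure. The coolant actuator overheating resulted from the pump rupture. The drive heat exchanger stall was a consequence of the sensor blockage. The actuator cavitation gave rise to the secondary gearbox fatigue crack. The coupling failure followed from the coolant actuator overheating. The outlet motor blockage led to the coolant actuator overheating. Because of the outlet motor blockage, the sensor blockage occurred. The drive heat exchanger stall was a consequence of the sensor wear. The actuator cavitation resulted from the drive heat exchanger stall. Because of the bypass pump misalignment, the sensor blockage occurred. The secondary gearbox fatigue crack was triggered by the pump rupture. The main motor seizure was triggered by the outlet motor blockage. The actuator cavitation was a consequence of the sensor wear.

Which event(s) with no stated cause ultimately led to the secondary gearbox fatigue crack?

the outlet motor blockage, the pump rupture, the sensor wear

Tracing upstream from the secondary gearbox fatigue crack: the secondary gearbox fatigue crack ← the pump rupture.
A separate upstream branch: the secondary gearbox fatigue crack ← the sensor blockage ← the outlet motor blockage.
A separate upstream branch: the secondary gearbox fatigue crack ← the actuator cavitation ← the sensor wear.
Each of those chain origins has no stated cause.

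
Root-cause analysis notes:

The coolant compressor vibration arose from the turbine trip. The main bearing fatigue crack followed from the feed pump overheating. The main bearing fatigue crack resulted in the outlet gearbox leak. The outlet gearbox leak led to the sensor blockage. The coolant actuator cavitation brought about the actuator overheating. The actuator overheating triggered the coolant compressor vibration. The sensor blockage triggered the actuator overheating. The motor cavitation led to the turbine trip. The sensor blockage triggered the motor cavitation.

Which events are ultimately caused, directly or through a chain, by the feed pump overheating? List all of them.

the actuator overheating, the coolant compressor vibration, the main bearing fatigue crack, the motor cavitation, the outlet gearbox leak, the sensor blockage, the turbine trip

Direct effects: the main bearing fatigue crack.
2 steps out: the outlet gearbox leak.
3 steps out: the sensor blockage.
4 steps out: the actuator overheating, the motor cavitation.
5 steps out: the turbine trip, the coolant compressor vibration.
Not reachable from it: the coolant actuator cavitation.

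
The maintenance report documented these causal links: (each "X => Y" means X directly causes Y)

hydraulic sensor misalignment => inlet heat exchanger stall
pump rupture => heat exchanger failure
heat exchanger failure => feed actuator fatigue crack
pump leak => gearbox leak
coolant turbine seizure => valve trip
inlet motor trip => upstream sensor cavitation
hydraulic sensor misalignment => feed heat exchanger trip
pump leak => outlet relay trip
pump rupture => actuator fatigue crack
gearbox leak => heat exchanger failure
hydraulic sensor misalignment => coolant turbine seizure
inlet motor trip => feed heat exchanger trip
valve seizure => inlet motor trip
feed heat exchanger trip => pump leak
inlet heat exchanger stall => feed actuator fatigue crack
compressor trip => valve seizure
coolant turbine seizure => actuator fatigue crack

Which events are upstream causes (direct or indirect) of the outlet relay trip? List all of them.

the compressor trip, the feed heat exchanger trip, the hydraulic sensor misalignment, the inlet motor trip, the pump leak, the valve seizure

Immediate cause of the outlet relay trip: the pump leak.
Further upstream: the hydraulic sensor misalignment, the compressor trip, the valve seizure, the inlet motor trip, the feed heat exchanger trip.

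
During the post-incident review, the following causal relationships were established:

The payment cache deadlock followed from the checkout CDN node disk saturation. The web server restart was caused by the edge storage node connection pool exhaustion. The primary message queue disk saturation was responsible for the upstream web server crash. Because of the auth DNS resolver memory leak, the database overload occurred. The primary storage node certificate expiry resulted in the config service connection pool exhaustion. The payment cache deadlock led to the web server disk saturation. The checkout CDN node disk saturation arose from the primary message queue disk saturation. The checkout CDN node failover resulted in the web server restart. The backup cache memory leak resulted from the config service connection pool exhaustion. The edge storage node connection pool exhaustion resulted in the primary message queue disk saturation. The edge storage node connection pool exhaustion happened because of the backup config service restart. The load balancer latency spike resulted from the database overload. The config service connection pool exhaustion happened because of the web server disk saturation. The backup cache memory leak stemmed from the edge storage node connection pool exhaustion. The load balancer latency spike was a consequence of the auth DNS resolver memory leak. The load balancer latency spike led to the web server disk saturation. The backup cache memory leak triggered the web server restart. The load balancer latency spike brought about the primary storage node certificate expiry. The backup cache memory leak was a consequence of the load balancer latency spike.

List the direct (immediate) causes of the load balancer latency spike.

the auth DNS resolver memory leak, the database overload → the load balancer latency spike with nothing further upstream stated.

the auth DNS resolver memory leak, the database overload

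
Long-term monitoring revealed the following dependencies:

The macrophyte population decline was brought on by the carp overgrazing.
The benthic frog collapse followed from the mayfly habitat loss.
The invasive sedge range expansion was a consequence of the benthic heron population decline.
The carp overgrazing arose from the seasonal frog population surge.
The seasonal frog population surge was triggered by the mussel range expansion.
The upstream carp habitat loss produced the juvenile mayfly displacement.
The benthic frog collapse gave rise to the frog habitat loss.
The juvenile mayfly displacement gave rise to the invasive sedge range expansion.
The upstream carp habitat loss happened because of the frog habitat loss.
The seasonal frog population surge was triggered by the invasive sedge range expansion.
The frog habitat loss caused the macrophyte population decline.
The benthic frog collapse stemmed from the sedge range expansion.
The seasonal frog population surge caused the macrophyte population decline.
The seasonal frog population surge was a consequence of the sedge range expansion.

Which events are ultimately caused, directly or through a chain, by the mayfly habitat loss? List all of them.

Direct effects: the benthic frog collapse.
2 steps out: the frog habitat loss.
3 steps out: the upstream carp habitat loss, the macrophyte population decline.
4 steps out: the juvenile mayfly displacement.
5 steps out: the invasive sedge range expansion.
6 steps out: the seasonal frog population surge.
7 steps out: the carp overgrazing.
Not reachable from it: the benthic heron population decline, the sedge range expansion, the mussel range expansion.

the benthic frog collapse, the carp overgrazing, the frog habitat loss, the invasive sedge range expansion, the juvenile mayfly displacement, the macrophyte population decline, the seasonal frog population surge, the upstream carp habitat loss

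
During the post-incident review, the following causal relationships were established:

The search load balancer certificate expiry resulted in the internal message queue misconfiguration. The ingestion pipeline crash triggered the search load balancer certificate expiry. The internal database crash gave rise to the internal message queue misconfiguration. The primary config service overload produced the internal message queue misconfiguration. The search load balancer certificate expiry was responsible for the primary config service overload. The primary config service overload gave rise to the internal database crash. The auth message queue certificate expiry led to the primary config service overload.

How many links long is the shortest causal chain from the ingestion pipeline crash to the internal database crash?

Shortest chain: the ingestion pipeline crash → the search load balancer certificate expiry → the primary config service overload → the internal database crash.

3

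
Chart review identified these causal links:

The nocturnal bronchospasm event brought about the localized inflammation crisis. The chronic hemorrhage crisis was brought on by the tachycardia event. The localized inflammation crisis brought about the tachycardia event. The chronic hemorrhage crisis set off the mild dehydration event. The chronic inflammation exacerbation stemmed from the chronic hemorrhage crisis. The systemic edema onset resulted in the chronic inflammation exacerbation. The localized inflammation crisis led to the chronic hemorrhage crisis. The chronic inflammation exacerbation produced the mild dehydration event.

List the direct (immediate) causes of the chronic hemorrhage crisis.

the localized inflammation crisis, the tachycardia event

Upstream contributors include the nocturnal bronchospasm event, but only the localized inflammation crisis, the tachycardia event feed directly into the chronic hemorrhage crisis.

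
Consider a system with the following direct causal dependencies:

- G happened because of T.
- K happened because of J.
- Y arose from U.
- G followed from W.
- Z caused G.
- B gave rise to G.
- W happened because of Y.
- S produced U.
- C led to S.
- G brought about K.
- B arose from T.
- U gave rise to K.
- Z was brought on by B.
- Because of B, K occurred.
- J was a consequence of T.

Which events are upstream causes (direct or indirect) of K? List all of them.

B, C, G, J, S, T, U, W, Y, Z

Immediate causes of K: B, J, U, G.
Further upstream: T, C, S, Y, Z, W.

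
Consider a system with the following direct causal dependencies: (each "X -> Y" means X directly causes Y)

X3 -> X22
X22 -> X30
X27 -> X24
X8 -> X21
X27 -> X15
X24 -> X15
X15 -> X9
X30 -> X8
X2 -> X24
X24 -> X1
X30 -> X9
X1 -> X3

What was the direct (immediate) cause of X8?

Upstream contributors include X27, X24, X1, X3, X22, X2, but only X30 feeds directly into X8.

X30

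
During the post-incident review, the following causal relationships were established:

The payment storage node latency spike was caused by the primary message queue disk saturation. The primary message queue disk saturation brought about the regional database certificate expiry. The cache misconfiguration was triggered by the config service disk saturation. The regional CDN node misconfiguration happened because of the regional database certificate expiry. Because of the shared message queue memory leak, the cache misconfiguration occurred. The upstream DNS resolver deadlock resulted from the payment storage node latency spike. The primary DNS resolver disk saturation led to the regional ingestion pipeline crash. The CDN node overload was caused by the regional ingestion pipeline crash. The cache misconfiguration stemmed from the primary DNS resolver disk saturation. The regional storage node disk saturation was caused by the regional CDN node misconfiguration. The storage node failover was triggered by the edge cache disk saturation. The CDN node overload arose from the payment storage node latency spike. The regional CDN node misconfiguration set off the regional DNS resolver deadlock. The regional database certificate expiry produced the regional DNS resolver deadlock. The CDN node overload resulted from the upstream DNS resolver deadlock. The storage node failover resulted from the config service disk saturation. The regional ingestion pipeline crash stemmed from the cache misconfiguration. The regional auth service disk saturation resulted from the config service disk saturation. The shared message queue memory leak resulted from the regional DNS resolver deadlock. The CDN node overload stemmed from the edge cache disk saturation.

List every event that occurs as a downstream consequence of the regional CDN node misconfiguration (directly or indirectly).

Direct effects: the regional DNS resolver deadlock, the regional storage node disk saturation.
2 steps out: the shared message queue memory leak.
3 steps out: the cache misconfiguration.
4 steps out: the regional ingestion pipeline crash.
5 steps out: the CDN node overload.
Not reachable from it: the primary message queue disk saturation, the regional database certificate expiry, the config service disk saturation, the regional auth service disk saturation, the primary DNS resolver disk saturation, the edge cache disk saturation, the storage node failover, the payment storage node latency spike, the upstream DNS resolver deadlock.

the CDN node overload, the cache misconfiguration, the regional DNS resolver deadlock, the regional ingestion pipeline crash, the regional storage node disk saturation, the shared message queue memory leak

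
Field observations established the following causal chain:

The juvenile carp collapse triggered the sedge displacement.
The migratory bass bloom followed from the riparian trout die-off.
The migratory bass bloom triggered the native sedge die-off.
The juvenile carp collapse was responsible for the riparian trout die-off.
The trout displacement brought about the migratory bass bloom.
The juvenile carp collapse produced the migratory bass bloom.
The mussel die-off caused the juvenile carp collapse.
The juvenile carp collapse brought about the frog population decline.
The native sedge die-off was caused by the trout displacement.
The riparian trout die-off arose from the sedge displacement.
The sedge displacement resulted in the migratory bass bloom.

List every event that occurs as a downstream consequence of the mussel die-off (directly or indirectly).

Direct effects: the juvenile carp collapse.
2 steps out: the sedge displacement, the riparian trout die-off, the frog population decline, the migratory bass bloom.
3 steps out: the native sedge die-off.
Not reachable from it: the trout displacement.

the frog population decline, the juvenile carp collapse, the migratory bass bloom, the native sedge die-off, the riparian trout die-off, the sedge displacement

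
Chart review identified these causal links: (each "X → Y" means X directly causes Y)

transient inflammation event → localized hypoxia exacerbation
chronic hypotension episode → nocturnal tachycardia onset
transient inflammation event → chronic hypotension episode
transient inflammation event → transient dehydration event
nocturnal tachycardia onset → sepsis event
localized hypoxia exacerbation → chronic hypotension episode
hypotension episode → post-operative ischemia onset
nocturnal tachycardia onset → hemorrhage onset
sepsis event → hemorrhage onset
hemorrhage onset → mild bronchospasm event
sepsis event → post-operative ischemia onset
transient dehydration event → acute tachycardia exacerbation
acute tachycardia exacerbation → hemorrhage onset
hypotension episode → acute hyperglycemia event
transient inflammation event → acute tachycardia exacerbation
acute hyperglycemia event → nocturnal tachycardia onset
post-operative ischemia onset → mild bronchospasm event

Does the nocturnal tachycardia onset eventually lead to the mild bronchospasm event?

Yes

There is a causal chain: the nocturnal tachycardia onset → the hemorrhage onset → the mild bronchospasm event.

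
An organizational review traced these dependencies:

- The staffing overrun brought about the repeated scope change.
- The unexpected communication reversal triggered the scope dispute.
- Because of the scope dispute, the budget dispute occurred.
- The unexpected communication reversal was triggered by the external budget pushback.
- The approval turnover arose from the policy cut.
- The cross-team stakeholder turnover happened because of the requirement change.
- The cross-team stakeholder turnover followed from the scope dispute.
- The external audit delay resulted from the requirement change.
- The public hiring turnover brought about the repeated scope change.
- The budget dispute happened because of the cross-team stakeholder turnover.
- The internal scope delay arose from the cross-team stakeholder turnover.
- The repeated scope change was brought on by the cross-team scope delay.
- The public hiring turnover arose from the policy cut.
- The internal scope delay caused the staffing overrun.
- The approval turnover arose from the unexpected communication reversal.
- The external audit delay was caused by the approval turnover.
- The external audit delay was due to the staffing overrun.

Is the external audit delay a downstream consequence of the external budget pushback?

There is a causal chain: the external budget pushback → the unexpected communication reversal → the approval turnover → the external audit delay.

Yes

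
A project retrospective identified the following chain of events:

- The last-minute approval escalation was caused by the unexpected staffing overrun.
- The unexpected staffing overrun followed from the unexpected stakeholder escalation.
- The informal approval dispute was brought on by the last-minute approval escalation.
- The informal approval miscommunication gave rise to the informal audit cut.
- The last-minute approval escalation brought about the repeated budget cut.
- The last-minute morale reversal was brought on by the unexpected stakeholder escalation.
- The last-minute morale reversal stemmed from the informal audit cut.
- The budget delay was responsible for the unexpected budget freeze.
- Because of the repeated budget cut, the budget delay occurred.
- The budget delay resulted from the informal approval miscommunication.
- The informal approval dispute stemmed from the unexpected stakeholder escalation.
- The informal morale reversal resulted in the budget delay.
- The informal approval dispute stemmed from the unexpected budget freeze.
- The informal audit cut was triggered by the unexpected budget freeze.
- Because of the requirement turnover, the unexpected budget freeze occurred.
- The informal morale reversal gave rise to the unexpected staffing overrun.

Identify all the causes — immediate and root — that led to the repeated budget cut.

the informal morale reversal, the last-minute approval escalation, the unexpected staffing overrun, the unexpected stakeholder escalation

Immediate cause of the repeated budget cut: the last-minute approval escalation.
Further upstream: the unexpected stakeholder escalation, the informal morale reversal, the unexpected staffing overrun.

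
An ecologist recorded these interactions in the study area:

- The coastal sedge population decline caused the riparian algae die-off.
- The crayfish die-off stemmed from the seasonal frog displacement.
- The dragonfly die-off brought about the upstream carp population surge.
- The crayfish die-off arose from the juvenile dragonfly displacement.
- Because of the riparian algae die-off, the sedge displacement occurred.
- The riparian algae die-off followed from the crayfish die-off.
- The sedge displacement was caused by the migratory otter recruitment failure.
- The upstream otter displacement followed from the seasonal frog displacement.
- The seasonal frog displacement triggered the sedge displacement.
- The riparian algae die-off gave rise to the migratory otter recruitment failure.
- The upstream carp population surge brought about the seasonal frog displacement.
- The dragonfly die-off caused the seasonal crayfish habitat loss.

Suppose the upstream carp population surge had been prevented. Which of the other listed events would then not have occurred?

Downstream of the upstream carp population surge: the seasonal frog displacement, the crayfish die-off, the riparian algae die-off, the upstream otter displacement, the migratory otter recruitment failure, the sedge displacement.
Of those, still caused via another path: the crayfish die-off, the riparian algae die-off, the migratory otter recruitment failure, the sedge displacement.
The remainder have no surviving cause.

the seasonal frog displacement, the upstream otter displacement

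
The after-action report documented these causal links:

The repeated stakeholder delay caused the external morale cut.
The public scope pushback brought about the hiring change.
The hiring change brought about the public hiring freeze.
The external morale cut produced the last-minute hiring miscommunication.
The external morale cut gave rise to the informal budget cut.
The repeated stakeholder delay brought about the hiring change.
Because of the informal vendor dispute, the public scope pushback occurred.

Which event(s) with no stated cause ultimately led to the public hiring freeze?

Tracing upstream from the public hiring freeze: the public hiring freeze ← the hiring change ← the repeated stakeholder delay.
A separate upstream branch: the public hiring freeze ← the hiring change ← the public scope pushback ← the informal vendor dispute.
Each of those chain origins has no stated cause.

the informal vendor dispute, the repeated stakeholder delay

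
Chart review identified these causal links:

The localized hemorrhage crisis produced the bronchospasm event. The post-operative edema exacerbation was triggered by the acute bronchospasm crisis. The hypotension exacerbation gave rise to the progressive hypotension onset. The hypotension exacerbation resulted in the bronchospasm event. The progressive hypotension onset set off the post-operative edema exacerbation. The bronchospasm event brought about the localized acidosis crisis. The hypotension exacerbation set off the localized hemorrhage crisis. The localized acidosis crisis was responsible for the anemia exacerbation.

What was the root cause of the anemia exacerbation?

the hypotension exacerbation

Tracing upstream from the anemia exacerbation: the anemia exacerbation ← the localized acidosis crisis ← the bronchospasm event ← the hypotension exacerbation.
The hypotension exacerbation has no stated cause, so it is the root.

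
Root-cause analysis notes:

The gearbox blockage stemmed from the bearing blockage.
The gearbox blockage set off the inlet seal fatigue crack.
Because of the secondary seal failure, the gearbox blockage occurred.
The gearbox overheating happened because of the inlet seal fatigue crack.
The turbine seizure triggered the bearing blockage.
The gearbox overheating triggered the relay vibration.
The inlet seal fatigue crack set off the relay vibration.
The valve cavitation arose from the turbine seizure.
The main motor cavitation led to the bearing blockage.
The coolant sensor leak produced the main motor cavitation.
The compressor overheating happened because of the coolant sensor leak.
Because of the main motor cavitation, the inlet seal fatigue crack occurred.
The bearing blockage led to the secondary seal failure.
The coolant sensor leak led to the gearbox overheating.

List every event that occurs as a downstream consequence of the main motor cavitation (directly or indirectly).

Direct effects: the bearing blockage, the inlet seal fatigue crack.
2 steps out: the secondary seal failure, the gearbox blockage, the gearbox overheating, the relay vibration.
Not reachable from it: the turbine seizure, the valve cavitation, the coolant sensor leak, the compressor overheating.

the bearing blockage, the gearbox blockage, the gearbox overheating, the inlet seal fatigue crack, the relay vibration, the secondary seal failure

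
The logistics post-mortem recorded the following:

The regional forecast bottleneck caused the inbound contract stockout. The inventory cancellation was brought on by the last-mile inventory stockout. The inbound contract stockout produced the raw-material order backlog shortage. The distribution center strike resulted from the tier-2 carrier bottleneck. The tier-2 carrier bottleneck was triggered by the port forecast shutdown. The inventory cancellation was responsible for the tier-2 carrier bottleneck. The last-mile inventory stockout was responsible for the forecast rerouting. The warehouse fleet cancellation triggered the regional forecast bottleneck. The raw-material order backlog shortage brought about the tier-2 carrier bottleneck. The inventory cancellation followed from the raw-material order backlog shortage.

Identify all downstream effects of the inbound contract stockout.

the distribution center strike, the inventory cancellation, the raw-material order backlog shortage, the tier-2 carrier bottleneck

Direct effects: the raw-material order backlog shortage.
2 steps out: the inventory cancellation, the tier-2 carrier bottleneck.
3 steps out: the distribution center strike.
Not reachable from it: the last-mile inventory stockout, the forecast rerouting, the warehouse fleet cancellation, the regional forecast bottleneck, the port forecast shutdown.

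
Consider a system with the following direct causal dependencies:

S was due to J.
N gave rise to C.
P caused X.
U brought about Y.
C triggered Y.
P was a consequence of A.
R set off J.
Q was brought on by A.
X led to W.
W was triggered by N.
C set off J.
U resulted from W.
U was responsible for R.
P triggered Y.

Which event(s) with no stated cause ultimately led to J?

A, N

Tracing upstream from J: J ← R ← U ← W ← X ← P ← A.
A separate upstream branch: J ← C ← N.
Each of those chain origins has no stated cause.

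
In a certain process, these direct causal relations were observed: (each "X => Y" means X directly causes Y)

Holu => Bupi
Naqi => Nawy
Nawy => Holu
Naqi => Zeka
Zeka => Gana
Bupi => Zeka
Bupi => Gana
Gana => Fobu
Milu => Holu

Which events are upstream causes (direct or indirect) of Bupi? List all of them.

Immediate cause of Bupi: Holu.
Further upstream: Naqi, Nawy, Milu.

Holu, Milu, Naqi, Nawy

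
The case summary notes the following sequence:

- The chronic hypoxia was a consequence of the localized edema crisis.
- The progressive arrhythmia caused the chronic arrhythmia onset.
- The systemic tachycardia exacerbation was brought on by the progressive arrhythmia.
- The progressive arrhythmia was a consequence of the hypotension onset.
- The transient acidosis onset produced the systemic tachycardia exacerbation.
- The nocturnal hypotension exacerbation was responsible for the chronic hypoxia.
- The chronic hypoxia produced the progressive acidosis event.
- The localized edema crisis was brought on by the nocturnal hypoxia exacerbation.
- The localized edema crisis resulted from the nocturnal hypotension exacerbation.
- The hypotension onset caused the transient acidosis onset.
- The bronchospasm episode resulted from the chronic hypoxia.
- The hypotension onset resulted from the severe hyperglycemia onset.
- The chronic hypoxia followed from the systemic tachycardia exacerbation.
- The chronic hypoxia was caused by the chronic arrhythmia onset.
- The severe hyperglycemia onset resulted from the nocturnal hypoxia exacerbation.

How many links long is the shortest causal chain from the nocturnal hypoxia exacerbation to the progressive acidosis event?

3

Shortest chain: the nocturnal hypoxia exacerbation → the localized edema crisis → the chronic hypoxia → the progressive acidosis event.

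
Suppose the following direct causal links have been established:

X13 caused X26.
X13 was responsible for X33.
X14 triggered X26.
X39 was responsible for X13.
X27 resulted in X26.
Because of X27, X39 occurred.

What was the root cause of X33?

X27

Tracing upstream from X33: X33 ← X13 ← X39 ← X27.
X27 has no stated cause, so it is the root.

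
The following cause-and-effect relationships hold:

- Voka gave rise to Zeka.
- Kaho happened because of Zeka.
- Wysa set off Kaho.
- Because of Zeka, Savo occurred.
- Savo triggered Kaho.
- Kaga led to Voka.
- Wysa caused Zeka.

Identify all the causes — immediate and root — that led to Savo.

Kaga, Voka, Wysa, Zeka

Immediate cause of Savo: Zeka.
Further upstream: Kaga, Wysa, Voka.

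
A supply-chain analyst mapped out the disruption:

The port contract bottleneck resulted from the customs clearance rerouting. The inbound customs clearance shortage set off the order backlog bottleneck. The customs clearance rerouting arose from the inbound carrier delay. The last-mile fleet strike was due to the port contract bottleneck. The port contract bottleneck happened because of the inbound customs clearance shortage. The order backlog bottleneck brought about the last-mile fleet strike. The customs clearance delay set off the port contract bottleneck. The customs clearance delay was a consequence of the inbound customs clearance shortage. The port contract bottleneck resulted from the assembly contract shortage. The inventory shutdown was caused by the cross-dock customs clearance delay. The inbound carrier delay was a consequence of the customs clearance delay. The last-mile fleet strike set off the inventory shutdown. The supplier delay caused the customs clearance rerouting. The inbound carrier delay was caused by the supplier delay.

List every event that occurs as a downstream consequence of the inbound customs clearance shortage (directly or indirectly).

Direct effects: the customs clearance delay, the order backlog bottleneck, the port contract bottleneck.
2 steps out: the inbound carrier delay, the last-mile fleet strike.
3 steps out: the customs clearance rerouting, the inventory shutdown.
Not reachable from it: the cross-dock customs clearance delay, the assembly contract shortage, the supplier delay.

the customs clearance delay, the customs clearance rerouting, the inbound carrier delay, the inventory shutdown, the last-mile fleet strike, the order backlog bottleneck, the port contract bottleneck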